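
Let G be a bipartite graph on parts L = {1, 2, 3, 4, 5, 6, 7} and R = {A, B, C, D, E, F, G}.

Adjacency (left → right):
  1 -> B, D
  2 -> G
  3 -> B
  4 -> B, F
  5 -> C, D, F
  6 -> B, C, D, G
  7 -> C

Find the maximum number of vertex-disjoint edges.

A valid assignment of size 5: 1→D, 2→G, 3→B, 4→F, 5→C.
The set {1, 2, 3, 4, 5, 6, 7} has only 5 neighbours ({B, C, D, F, G}), so by Hall's theorem at most 5 of the 7 left vertices can be matched.

5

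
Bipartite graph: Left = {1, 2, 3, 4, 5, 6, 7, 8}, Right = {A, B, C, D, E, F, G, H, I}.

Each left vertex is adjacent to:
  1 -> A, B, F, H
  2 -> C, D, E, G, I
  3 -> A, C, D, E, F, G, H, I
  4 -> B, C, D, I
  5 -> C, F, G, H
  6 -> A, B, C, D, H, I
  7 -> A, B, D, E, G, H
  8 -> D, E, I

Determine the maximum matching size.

For example, pair 1-F, 2-G, 3-H, 4-D, 5-C, 6-B, 7-A, 8-E.
All 8 left vertices are matched, so no larger matching exists.

8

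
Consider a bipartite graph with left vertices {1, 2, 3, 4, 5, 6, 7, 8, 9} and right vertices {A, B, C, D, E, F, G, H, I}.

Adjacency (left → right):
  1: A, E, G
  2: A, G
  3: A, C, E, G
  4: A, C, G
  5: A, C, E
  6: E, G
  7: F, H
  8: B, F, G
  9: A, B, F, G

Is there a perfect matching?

The set {1, 2, 3, 4, 5, 6} has only 4 neighbours ({A, C, E, G}), so by Hall's theorem at most 7 of the 9 left vertices can be matched.
Hence no matching covers every left vertex.

No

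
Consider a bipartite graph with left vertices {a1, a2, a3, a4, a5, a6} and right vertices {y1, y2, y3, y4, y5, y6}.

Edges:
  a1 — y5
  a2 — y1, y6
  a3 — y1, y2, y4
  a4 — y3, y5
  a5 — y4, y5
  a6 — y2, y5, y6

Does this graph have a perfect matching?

For example, pair a1-y5, a2-y6, a3-y1, a4-y3, a5-y4, a6-y2.
Every left vertex is matched, so this is a perfect matching.

Yes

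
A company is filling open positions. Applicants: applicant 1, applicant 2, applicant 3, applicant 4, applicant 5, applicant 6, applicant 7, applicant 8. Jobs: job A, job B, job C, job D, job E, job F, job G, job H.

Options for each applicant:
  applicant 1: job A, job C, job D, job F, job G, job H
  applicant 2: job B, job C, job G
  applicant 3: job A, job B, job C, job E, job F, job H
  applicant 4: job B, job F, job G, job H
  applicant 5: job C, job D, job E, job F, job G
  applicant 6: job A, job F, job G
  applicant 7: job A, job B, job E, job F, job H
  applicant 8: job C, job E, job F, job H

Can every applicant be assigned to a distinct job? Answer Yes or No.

A valid assignment of size 8: applicant 1–job F, applicant 2–job C, applicant 3–job E, applicant 4–job G, applicant 5–job D, applicant 6–job A, applicant 7–job B, applicant 8–job H.
All 8 applicants are covered.

Yes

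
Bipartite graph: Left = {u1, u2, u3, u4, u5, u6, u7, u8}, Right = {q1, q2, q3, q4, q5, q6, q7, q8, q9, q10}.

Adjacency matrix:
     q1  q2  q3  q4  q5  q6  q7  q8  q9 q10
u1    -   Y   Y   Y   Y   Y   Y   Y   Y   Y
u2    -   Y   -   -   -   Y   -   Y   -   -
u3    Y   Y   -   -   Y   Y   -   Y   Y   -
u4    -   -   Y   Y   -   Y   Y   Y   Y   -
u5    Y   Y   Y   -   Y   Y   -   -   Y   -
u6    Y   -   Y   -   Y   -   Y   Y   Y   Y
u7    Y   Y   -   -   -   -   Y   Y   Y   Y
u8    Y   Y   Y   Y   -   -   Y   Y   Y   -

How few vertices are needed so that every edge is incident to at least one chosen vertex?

The 8 edges u1–q4, u2–q2, u3–q5, u4–q8, u5–q6, u6–q1, u7–q7, u8–q9 form a matching, so any vertex cover needs at least 8 vertices (one per matched edge).
Conversely {u1, u2, u3, u4, u5, u6, u7, u8} meets every edge and has exactly 8 vertices, so 8 is optimal.

8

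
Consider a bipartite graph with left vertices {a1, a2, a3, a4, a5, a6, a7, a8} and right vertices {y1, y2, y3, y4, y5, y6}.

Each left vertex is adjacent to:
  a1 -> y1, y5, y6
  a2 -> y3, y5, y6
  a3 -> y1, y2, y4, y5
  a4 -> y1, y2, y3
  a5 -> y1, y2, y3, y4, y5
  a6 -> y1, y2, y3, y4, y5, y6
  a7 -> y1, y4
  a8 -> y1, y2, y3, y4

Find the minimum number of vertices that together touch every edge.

6

A maximum matching has 6 edges (e.g. a1–y5, a2–y3, a3–y2, a4–y1, a5–y4, a6–y6).
By König's theorem the minimum vertex cover has the same size. One such cover is {y1, y2, y3, y4, y5, y6}.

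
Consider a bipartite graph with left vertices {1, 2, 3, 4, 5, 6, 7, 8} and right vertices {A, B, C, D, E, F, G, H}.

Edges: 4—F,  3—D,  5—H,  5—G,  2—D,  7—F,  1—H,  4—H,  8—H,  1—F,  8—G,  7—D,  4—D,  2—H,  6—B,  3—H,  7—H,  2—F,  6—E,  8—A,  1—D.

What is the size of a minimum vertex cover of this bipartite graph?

6

{5, 6, 8, D, F, H} is a vertex cover of size 6: every edge has an endpoint in this set.
No smaller cover exists because 1–F, 2–H, 3–D, 5–G, 6–B, 8–A is a matching of size 6, and a cover must include an endpoint of each of these disjoint edges (König's theorem).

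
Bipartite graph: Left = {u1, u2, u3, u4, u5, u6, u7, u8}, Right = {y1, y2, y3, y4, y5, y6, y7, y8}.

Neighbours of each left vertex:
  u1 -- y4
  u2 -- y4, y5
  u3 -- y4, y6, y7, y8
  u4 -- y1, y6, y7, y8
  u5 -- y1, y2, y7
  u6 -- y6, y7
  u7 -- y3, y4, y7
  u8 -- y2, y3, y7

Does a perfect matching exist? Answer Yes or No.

One maximum matching: u1→y4, u2→y5, u3→y8, u4→y1, u5→y2, u6→y6, u7→y7, u8→y3.
Every left vertex is matched, so this is a perfect matching.

Yes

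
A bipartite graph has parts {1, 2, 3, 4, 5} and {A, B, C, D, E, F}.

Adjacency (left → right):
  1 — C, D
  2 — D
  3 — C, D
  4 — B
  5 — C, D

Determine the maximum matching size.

3

One maximum matching: 1-C, 2-D, 4-B.
The set {1, 2, 3, 5} has only 2 neighbours ({C, D}), so by Hall's theorem at most 3 of the 5 left vertices can be matched.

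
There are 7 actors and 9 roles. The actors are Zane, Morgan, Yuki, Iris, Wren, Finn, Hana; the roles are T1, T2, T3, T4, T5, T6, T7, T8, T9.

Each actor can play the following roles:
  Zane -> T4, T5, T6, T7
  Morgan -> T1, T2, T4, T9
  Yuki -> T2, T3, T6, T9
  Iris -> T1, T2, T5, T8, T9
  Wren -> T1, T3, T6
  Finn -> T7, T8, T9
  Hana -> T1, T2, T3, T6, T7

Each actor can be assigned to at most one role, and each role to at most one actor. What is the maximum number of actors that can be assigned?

For example, pair Zane-T6, Morgan-T2, Yuki-T9, Iris-T5, Wren-T1, Finn-T8, Hana-T7.
This saturates every actor, so 7 is the maximum.

7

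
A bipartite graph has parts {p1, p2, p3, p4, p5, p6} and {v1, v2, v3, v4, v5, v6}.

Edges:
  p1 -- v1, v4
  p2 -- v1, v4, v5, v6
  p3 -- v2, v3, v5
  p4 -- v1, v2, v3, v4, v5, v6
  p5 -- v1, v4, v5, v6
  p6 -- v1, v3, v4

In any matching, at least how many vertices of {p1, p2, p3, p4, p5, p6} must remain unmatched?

One maximum matching: p1-v4, p2-v6, p3-v2, p4-v3, p5-v5, p6-v1.
This saturates every left vertex, so 6 is the maximum.
That matches 6 of the 6, leaving 0 unmatched; no matching can do better.

0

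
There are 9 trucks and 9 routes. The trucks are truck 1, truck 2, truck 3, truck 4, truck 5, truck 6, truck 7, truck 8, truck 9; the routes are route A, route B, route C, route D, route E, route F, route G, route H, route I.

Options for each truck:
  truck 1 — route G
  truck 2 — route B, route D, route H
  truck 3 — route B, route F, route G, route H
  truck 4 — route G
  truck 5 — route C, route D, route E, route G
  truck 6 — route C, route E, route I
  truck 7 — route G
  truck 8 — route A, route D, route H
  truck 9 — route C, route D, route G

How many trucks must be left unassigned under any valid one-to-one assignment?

2

One maximum matching: truck 1-route G, truck 2-route B, truck 3-route F, truck 5-route E, truck 6-route I, truck 8-route H, truck 9-route D.
The set {truck 1, truck 4, truck 7} has only 1 neighbour ({route G}), so by Hall's theorem at most 7 of the 9 trucks can be matched.
That matches 7 of the 9, leaving 2 unmatched; no matching can do better.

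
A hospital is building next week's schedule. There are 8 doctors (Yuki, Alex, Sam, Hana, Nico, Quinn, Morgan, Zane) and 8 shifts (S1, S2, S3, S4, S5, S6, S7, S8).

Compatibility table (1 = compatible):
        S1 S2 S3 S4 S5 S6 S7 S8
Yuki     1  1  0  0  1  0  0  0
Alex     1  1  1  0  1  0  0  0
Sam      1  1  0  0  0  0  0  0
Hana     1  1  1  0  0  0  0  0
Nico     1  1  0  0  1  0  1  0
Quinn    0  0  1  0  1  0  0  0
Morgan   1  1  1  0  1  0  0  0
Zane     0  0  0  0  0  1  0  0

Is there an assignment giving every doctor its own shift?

No

The set {Yuki, Alex, Sam, Hana, Quinn, Morgan} has only 4 neighbours ({S1, S2, S3, S5}), so by Hall's theorem at most 6 of the 8 doctors can be matched.
Hence no matching covers every doctor.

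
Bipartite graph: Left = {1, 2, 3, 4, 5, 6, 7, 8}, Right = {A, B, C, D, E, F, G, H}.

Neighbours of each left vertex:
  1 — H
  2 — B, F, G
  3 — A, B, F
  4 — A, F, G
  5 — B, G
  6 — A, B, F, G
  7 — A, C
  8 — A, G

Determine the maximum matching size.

For example, pair 1–H, 2–F, 3–A, 4–G, 5–B, 7–C.
The set {2, 3, 4, 5, 6, 8} has only 4 neighbours ({A, B, F, G}), so by Hall's theorem at most 6 of the 8 left vertices can be matched.

6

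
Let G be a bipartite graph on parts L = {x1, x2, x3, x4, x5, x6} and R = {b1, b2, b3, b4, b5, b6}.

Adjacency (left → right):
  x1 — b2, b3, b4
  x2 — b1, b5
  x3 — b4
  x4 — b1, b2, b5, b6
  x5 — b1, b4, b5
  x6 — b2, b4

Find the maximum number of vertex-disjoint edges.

6

For example, pair x1-b3, x2-b1, x3-b4, x4-b6, x5-b5, x6-b2.
All 6 left vertices are matched, so no larger matching exists.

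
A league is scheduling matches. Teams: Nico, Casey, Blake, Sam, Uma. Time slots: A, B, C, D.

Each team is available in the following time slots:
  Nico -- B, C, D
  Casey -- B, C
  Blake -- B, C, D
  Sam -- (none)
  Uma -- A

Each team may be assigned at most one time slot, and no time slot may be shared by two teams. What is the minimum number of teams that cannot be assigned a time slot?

For example, pair Nico-D, Casey-C, Blake-B, Uma-A.
The set {Sam} has only 0 neighbours (∅), so by Hall's theorem at most 4 of the 5 teams can be matched.
That matches 4 of the 5, leaving 1 unmatched; no matching can do better.

1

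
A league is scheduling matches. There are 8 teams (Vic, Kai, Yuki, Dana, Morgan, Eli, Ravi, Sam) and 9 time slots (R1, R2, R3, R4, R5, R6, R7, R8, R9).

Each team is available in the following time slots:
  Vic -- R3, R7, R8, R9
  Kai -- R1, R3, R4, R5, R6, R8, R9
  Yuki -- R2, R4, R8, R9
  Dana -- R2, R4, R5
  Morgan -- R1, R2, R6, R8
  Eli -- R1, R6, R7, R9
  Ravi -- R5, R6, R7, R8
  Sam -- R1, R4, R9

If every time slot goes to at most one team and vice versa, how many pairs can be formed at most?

8

For example, pair Vic→R3, Kai→R9, Yuki→R8, Dana→R2, Morgan→R6, Eli→R7, Ravi→R5, Sam→R4.
This saturates every team, so 8 is the maximum.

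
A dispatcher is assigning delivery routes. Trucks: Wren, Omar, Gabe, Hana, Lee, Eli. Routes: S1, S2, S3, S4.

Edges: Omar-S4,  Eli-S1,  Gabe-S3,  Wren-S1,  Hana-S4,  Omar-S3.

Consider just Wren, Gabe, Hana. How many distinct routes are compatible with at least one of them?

The union of neighbours of {Wren, Gabe, Hana} is {S1, S3, S4}, which has 3 elements.
Since |N(S)| = 3 ≥ |S| = 3, Hall's condition holds for this subset.

3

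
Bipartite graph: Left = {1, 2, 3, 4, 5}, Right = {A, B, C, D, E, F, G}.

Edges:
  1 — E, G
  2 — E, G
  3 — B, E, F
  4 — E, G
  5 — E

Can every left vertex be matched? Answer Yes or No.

No

The set {1, 2, 4, 5} has only 2 neighbours ({E, G}), so by Hall's theorem at most 3 of the 5 left vertices can be matched.
Hence no matching covers every left vertex.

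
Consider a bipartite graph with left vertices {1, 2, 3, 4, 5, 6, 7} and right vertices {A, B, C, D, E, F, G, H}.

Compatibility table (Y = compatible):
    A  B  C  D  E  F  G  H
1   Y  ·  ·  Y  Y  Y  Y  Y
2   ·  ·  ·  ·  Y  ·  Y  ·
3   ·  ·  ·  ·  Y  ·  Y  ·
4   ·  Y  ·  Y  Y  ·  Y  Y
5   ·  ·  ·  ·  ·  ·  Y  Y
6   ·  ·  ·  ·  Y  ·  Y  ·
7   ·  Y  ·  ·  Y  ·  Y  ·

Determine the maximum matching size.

6

A valid assignment of size 6: 1→A, 2→G, 3→E, 4→D, 5→H, 7→B.
The set {2, 3, 6} has only 2 neighbours ({E, G}), so by Hall's theorem at most 6 of the 7 left vertices can be matched.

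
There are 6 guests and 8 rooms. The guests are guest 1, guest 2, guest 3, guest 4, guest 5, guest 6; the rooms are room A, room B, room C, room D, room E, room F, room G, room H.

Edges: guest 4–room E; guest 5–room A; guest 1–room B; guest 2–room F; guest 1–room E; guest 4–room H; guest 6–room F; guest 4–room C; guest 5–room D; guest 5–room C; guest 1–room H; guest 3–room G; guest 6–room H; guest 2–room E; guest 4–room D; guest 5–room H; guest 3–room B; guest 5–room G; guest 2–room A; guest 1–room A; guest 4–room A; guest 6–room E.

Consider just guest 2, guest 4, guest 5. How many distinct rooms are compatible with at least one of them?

The union of neighbours of {guest 2, guest 4, guest 5} is {room A, room C, room D, room E, room F, room G, room H}, which has 7 elements.
Since |N(S)| = 7 ≥ |S| = 3, Hall's condition holds for this subset.

7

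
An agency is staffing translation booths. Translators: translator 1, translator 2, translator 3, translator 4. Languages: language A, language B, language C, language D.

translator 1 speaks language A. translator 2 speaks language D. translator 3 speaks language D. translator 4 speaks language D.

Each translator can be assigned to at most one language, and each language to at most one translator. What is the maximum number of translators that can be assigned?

One maximum matching: translator 1–language A, translator 2–language D.
The set {translator 2, translator 3, translator 4} has only 1 neighbour ({language D}), so by Hall's theorem at most 2 of the 4 translators can be matched.

2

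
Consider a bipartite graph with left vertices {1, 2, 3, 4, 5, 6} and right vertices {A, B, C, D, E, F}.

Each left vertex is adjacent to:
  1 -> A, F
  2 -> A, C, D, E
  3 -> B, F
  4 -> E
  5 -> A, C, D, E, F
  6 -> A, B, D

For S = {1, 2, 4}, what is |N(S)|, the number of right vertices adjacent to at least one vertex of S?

5

The union of neighbours of {1, 2, 4} is {A, C, D, E, F}, which has 5 elements.
Since |N(S)| = 5 ≥ |S| = 3, Hall's condition holds for this subset.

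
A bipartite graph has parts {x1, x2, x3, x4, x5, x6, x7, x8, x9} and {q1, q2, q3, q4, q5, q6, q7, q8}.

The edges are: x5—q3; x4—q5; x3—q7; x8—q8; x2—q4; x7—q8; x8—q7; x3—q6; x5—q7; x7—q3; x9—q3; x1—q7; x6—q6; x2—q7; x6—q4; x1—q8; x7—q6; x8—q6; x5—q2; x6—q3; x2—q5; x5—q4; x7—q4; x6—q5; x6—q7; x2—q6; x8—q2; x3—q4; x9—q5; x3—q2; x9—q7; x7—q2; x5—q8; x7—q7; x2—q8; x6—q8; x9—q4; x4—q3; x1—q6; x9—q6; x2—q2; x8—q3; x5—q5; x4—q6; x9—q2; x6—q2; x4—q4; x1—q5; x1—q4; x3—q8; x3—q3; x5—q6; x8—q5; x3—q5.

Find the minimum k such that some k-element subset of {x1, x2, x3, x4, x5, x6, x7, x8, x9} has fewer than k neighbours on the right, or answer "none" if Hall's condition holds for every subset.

8

Take S = {x1, x2, x3, x4, x5, x6, x7, x8}. Its neighbourhood is {q2, q3, q4, q5, q6, q7, q8}, so |N(S)| = 7 < |S| = 8.
Every subset of size less than 8 has at least as many neighbours as members, so 8 is the minimum.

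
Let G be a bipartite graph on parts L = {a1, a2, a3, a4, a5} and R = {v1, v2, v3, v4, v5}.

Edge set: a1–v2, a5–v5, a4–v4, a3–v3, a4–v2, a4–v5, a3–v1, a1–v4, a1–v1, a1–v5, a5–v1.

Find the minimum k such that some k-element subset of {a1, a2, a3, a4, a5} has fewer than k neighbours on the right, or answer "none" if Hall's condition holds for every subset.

1

Take S = {a2}. Its neighbourhood is {}, so |N(S)| = 0 < |S| = 1.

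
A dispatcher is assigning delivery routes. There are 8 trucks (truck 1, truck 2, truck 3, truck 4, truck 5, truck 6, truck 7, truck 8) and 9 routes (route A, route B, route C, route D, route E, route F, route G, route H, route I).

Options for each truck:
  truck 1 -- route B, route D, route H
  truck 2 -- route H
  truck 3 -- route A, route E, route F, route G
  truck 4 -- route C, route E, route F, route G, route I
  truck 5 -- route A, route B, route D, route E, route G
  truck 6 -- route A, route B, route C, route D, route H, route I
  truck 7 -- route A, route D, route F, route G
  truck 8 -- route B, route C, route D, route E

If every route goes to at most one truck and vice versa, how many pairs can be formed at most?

8

A valid assignment of size 8: truck 1→route B, truck 2→route H, truck 3→route F, truck 4→route G, truck 5→route A, truck 6→route I, truck 7→route D, truck 8→route E.
All 8 trucks are matched, so no larger matching exists.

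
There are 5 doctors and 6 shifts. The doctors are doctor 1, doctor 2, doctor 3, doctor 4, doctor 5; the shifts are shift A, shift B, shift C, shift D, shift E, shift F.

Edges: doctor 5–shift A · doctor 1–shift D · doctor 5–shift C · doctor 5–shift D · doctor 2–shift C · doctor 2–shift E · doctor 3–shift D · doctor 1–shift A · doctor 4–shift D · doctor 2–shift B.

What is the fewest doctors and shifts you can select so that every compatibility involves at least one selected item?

The 4 edges doctor 1–shift A, doctor 2–shift E, doctor 3–shift D, doctor 5–shift C form a matching, so any vertex cover needs at least 4 vertices (one per matched edge).
Conversely {doctor 1, doctor 2, doctor 5, shift D} meets every edge and has exactly 4 vertices, so 4 is optimal.

4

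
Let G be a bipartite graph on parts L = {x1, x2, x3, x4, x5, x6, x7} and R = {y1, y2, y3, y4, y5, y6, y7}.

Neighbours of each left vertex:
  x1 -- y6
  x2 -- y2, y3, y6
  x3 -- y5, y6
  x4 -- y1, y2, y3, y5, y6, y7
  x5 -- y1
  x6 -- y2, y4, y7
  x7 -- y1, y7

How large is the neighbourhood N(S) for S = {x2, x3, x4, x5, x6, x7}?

7

The union of neighbours of {x2, x3, x4, x5, x6, x7} is {y1, y2, y3, y4, y5, y6, y7}, which has 7 elements.
Since |N(S)| = 7 ≥ |S| = 6, Hall's condition holds for this subset.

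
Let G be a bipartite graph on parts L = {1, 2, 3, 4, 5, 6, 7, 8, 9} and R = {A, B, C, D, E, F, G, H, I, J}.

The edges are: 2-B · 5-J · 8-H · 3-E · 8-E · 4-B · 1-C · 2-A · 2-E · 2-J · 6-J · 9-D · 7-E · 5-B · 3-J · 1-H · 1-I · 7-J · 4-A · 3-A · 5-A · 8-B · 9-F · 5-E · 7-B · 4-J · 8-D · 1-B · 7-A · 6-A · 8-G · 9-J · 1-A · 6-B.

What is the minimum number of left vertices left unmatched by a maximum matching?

For example, pair 1–H, 2–A, 3–E, 4–J, 5–B, 8–G, 9–D.
The set {2, 3, 4, 5, 6, 7} has only 4 neighbours ({A, B, E, J}), so by Hall's theorem at most 7 of the 9 left vertices can be matched.
That matches 7 of the 9, leaving 2 unmatched; no matching can do better.

2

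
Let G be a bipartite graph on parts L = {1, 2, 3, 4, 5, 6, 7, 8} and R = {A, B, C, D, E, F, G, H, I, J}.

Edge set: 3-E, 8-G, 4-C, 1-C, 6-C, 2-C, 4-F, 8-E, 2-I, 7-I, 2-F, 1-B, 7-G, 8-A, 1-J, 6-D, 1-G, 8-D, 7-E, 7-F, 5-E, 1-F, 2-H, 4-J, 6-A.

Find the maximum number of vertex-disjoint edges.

7

One maximum matching: 1–G, 2–H, 3–E, 4–J, 6–C, 7–F, 8–D.
The set {3, 5} has only 1 neighbour ({E}), so by Hall's theorem at most 7 of the 8 left vertices can be matched.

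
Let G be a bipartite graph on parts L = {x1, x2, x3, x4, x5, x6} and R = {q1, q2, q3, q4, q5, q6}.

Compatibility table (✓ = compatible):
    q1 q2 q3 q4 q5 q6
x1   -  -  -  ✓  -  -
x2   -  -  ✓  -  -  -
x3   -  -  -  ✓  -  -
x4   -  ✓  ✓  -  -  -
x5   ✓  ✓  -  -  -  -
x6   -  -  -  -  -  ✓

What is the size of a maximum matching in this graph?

5

For example, pair x1–q4, x2–q3, x4–q2, x5–q1, x6–q6.
The set {x1, x3} has only 1 neighbour ({q4}), so by Hall's theorem at most 5 of the 6 left vertices can be matched.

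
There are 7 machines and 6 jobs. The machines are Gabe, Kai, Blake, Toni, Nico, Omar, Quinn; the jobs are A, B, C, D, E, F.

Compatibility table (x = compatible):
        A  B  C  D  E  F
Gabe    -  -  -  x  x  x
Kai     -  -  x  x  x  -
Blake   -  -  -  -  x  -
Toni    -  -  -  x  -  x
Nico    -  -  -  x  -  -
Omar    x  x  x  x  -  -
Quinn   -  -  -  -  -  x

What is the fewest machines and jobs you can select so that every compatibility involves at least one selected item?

5

The 5 edges Gabe–D, Kai–C, Blake–E, Toni–F, Omar–B form a matching, so any vertex cover needs at least 5 vertices (one per matched edge).
Conversely {Kai, Omar, D, E, F} meets every edge and has exactly 5 vertices, so 5 is optimal.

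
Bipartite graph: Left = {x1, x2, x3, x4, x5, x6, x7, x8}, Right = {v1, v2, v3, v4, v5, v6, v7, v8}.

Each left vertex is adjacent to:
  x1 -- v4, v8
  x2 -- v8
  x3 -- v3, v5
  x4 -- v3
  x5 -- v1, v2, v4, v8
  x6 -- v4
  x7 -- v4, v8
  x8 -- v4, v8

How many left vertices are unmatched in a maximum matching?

3

For example, pair x1–v4, x2–v8, x3–v5, x4–v3, x5–v2.
The set {x1, x2, x6, x7, x8} has only 2 neighbours ({v4, v8}), so by Hall's theorem at most 5 of the 8 left vertices can be matched.
That matches 5 of the 8, leaving 3 unmatched; no matching can do better.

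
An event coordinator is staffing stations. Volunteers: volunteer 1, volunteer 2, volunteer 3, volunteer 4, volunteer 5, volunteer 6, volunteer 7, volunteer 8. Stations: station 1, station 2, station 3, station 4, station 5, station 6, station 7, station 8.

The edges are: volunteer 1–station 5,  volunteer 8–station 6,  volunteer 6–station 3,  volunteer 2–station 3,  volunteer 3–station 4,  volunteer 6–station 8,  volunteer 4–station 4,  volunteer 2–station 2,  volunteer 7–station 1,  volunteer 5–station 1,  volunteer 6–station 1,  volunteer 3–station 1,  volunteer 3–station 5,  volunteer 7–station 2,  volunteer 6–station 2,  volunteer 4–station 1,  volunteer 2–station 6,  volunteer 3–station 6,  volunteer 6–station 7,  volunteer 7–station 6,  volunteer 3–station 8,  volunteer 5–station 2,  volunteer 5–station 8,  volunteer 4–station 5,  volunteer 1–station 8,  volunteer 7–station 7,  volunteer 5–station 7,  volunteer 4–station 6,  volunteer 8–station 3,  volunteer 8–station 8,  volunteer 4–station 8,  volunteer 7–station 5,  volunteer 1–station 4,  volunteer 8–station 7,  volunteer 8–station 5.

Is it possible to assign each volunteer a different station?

One maximum matching: volunteer 1–station 4, volunteer 2–station 3, volunteer 3–station 5, volunteer 4–station 6, volunteer 5–station 1, volunteer 6–station 8, volunteer 7–station 2, volunteer 8–station 7.
All 8 volunteers are covered.

Yes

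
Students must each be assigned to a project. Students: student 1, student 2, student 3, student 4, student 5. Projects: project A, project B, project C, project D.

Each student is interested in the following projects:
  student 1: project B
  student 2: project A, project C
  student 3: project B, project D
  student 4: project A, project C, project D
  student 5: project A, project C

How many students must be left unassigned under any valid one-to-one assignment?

One maximum matching: student 1–project B, student 2–project A, student 3–project D, student 4–project C.
The set {student 1, student 2, student 3, student 4, student 5} has only 4 neighbours ({project A, project B, project C, project D}), so by Hall's theorem at most 4 of the 5 students can be matched.
That matches 4 of the 5, leaving 1 unmatched; no matching can do better.

1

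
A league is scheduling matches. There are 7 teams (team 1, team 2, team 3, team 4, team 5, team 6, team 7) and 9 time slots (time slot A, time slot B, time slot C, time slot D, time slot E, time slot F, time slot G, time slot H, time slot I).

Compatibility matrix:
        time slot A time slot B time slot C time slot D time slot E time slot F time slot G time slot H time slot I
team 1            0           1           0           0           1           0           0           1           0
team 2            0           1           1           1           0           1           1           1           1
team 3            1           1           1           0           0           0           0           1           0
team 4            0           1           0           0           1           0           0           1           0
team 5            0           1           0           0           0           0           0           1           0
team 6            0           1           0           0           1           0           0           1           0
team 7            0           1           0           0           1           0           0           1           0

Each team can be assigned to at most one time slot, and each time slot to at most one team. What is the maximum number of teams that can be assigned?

5

A valid assignment of size 5: team 1→time slot E, team 2→time slot C, team 3→time slot A, team 4→time slot B, team 5→time slot H.
The set {team 1, team 4, team 5, team 6, team 7} has only 3 neighbours ({time slot B, time slot E, time slot H}), so by Hall's theorem at most 5 of the 7 teams can be matched.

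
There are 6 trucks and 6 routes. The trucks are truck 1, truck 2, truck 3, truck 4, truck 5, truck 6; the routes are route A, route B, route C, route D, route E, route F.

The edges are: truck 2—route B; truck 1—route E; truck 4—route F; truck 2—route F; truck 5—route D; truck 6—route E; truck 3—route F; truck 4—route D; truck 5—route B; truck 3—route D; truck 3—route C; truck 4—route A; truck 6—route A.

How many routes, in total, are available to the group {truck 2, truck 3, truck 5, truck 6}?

The union of neighbours of {truck 2, truck 3, truck 5, truck 6} is {route A, route B, route C, route D, route E, route F}, which has 6 elements.
Since |N(S)| = 6 ≥ |S| = 4, Hall's condition holds for this subset.

6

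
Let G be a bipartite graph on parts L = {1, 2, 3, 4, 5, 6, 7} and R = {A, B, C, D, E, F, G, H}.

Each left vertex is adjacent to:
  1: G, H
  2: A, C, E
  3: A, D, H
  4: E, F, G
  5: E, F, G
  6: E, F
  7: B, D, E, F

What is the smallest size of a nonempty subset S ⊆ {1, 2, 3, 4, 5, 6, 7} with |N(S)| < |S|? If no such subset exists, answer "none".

A matching saturating every left vertex exists, for instance 1→H, 2→C, 3→D, 4→F, 5→G, 6→E, 7→B.
By Hall's marriage theorem, this means |N(S)| ≥ |S| for every subset S, so no violating subset exists.

none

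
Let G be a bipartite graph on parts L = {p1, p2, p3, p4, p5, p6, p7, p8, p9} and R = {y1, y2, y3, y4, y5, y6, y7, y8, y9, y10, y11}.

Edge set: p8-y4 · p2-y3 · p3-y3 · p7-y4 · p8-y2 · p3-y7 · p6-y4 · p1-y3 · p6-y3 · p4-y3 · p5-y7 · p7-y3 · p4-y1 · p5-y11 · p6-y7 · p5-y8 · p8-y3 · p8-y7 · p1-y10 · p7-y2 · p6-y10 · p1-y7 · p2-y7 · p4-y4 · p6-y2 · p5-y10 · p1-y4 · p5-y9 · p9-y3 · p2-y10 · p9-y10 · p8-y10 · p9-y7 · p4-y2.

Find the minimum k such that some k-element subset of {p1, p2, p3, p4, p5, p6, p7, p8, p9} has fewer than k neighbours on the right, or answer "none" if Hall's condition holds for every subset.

Take S = {p1, p2, p3, p6, p7, p8}. Its neighbourhood is {y2, y3, y4, y7, y10}, so |N(S)| = 5 < |S| = 6.
Every subset of size less than 6 has at least as many neighbours as members, so 6 is the minimum.

6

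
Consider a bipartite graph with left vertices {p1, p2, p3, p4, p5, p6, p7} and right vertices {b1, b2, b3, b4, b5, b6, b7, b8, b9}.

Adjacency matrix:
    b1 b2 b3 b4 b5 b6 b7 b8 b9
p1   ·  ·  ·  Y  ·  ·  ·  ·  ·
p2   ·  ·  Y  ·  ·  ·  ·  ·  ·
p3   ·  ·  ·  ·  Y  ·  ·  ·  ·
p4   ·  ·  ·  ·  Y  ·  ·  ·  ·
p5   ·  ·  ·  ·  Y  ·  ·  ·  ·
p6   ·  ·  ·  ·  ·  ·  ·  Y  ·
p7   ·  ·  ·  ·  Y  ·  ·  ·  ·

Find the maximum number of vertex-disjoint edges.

4

One maximum matching: p1–b4, p2–b3, p3–b5, p6–b8.
The set {p3, p4, p5, p7} has only 1 neighbour ({b5}), so by Hall's theorem at most 4 of the 7 left vertices can be matched.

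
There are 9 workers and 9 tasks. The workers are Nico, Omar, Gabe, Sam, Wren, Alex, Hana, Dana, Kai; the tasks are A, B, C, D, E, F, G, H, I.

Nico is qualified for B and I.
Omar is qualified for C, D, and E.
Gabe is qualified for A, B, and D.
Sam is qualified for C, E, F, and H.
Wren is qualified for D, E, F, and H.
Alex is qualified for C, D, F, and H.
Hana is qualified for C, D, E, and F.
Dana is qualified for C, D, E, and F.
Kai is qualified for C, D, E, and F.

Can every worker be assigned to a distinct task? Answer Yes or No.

The set {Omar, Sam, Wren, Alex, Hana, Dana, Kai} has only 5 neighbours ({C, D, E, F, H}), so by Hall's theorem at most 7 of the 9 workers can be matched.
Hence no matching covers every worker.

No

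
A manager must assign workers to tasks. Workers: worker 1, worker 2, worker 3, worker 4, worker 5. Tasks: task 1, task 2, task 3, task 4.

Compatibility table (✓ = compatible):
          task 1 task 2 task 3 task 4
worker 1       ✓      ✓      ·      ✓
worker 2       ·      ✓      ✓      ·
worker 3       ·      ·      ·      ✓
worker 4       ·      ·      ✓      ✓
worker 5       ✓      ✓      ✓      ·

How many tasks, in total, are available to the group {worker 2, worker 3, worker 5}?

The union of neighbours of {worker 2, worker 3, worker 5} is {task 1, task 2, task 3, task 4}, which has 4 elements.
Since |N(S)| = 4 ≥ |S| = 3, Hall's condition holds for this subset.

4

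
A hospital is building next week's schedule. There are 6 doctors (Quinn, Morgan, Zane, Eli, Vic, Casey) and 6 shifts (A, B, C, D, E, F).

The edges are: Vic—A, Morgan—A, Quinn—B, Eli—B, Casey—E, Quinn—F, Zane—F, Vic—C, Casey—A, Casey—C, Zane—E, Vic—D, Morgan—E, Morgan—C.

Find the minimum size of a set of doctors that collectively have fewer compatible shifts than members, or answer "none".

A matching saturating every doctor exists, for instance Quinn→F, Morgan→A, Zane→E, Eli→B, Vic→D, Casey→C.
By Hall's marriage theorem, this means |N(S)| ≥ |S| for every subset S, so no violating subset exists.

none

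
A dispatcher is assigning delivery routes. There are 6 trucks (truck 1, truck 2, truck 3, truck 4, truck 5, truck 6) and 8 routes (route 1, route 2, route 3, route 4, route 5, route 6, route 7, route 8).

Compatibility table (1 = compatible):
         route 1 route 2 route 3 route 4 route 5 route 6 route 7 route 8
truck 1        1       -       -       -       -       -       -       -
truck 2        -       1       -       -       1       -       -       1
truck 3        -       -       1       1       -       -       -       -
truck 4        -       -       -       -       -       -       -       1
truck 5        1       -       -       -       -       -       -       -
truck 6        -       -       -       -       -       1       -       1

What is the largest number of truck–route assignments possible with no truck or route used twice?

One maximum matching: truck 1→route 1, truck 2→route 2, truck 3→route 4, truck 4→route 8, truck 6→route 6.
The set {truck 1, truck 5} has only 1 neighbour ({route 1}), so by Hall's theorem at most 5 of the 6 trucks can be matched.

5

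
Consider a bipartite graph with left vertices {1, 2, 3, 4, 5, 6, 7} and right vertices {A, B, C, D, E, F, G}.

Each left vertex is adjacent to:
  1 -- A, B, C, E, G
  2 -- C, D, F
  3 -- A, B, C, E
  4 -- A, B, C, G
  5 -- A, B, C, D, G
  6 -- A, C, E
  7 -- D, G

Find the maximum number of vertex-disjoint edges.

7

A valid assignment of size 7: 1-A, 2-F, 3-B, 4-C, 5-D, 6-E, 7-G.
This saturates every left vertex, so 7 is the maximum.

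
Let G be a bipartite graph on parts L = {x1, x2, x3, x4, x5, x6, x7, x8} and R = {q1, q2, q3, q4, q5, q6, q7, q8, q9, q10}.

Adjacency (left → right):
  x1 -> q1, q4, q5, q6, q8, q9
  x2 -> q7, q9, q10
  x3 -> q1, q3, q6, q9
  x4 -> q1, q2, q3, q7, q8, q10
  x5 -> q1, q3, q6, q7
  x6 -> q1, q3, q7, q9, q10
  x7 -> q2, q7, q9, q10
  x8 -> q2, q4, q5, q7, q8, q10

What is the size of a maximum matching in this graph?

8

A valid assignment of size 8: x1-q6, x2-q10, x3-q3, x4-q1, x5-q7, x6-q9, x7-q2, x8-q4.
All 8 left vertices are matched, so no larger matching exists.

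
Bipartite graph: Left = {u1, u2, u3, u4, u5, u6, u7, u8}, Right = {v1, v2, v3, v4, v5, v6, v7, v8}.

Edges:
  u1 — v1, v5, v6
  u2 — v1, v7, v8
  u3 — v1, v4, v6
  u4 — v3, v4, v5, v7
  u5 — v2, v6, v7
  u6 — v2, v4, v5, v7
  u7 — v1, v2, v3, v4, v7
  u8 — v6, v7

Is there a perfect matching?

For example, pair u1→v5, u2→v8, u3→v1, u4→v4, u5→v7, u6→v2, u7→v3, u8→v6.
Every left vertex is matched, so this is a perfect matching.

Yes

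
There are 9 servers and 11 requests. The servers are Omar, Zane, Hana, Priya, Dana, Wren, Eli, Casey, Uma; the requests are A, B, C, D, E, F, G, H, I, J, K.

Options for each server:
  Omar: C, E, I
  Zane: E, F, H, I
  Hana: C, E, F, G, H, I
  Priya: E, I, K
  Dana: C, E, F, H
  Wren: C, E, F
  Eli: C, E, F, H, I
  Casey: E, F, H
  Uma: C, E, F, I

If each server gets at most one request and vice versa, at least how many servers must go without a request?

2

One maximum matching: Omar→I, Zane→F, Hana→G, Priya→K, Dana→H, Wren→C, Eli→E.
The set {Omar, Zane, Dana, Wren, Eli, Casey, Uma} has only 5 neighbours ({C, E, F, H, I}), so by Hall's theorem at most 7 of the 9 servers can be matched.
That matches 7 of the 9, leaving 2 unmatched; no matching can do better.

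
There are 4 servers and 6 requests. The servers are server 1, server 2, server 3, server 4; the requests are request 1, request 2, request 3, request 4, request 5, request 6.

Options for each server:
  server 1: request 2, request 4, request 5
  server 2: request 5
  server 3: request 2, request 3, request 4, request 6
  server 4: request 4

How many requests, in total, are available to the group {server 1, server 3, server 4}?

The union of neighbours of {server 1, server 3, server 4} is {request 2, request 3, request 4, request 5, request 6}, which has 5 elements.
Since |N(S)| = 5 ≥ |S| = 3, Hall's condition holds for this subset.

5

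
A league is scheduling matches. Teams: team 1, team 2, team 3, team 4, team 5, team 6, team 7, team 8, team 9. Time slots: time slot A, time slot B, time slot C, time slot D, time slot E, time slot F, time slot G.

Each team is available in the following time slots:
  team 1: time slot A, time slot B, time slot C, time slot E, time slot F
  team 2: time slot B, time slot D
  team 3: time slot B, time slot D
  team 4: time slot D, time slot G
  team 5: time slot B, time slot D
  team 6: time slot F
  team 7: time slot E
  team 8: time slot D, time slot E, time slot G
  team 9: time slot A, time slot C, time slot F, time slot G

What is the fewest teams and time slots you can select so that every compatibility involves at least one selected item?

7

The 7 edges team 1–time slot C, team 2–time slot B, team 3–time slot D, team 4–time slot G, team 6–time slot F, team 7–time slot E, team 9–time slot A form a matching, so any vertex cover needs at least 7 vertices (one per matched edge).
Conversely {team 1, team 6, team 9, time slot B, time slot D, time slot E, time slot G} meets every edge and has exactly 7 vertices, so 7 is optimal.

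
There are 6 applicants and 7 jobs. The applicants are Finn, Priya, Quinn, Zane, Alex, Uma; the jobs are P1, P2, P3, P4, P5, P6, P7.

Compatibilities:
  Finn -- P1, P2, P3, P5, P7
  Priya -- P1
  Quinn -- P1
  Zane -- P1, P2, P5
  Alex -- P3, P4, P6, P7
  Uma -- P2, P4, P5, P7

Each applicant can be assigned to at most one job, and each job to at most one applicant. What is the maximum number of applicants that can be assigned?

A valid assignment of size 5: Finn→P3, Priya→P1, Zane→P5, Alex→P6, Uma→P7.
The set {Priya, Quinn} has only 1 neighbour ({P1}), so by Hall's theorem at most 5 of the 6 applicants can be matched.

5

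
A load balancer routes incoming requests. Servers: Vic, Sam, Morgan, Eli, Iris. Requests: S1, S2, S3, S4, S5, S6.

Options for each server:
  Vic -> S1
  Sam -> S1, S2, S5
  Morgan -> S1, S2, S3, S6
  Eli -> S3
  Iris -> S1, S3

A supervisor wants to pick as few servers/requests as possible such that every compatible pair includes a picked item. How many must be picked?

{Sam, Morgan, S1, S3} is a vertex cover of size 4: every edge has an endpoint in this set.
No smaller cover exists because Vic–S1, Sam–S5, Morgan–S2, Eli–S3 is a matching of size 4, and a cover must include an endpoint of each of these disjoint edges (König's theorem).

4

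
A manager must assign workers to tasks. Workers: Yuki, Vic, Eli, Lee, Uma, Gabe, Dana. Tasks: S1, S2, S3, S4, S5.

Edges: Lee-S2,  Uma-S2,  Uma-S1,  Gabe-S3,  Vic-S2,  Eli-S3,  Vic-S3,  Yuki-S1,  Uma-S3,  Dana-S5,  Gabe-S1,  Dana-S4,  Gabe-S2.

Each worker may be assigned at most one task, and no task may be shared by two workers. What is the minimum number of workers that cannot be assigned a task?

A valid assignment of size 4: Yuki–S1, Vic–S2, Eli–S3, Dana–S4.
The set {Yuki, Vic, Eli, Lee, Uma, Gabe} has only 3 neighbours ({S1, S2, S3}), so by Hall's theorem at most 4 of the 7 workers can be matched.
That matches 4 of the 7, leaving 3 unmatched; no matching can do better.

3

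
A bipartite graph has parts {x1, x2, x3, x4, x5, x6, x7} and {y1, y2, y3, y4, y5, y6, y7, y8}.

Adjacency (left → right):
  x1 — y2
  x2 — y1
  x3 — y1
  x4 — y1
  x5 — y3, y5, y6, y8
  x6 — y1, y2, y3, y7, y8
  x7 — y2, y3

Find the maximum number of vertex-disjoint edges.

For example, pair x1–y2, x2–y1, x5–y8, x6–y7, x7–y3.
The set {x2, x3, x4} has only 1 neighbour ({y1}), so by Hall's theorem at most 5 of the 7 left vertices can be matched.

5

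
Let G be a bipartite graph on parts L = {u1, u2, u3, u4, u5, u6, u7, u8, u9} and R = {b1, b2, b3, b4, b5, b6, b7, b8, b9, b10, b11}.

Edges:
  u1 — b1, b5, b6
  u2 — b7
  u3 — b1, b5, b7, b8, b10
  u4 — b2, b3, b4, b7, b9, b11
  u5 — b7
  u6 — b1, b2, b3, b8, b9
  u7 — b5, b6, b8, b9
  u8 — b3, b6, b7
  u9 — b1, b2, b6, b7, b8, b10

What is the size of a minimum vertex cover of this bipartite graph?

{u1, u3, u4, u6, u7, u8, u9, b7} is a vertex cover of size 8: every edge has an endpoint in this set.
No smaller cover exists because u1–b6, u2–b7, u3–b5, u4–b11, u6–b2, u7–b8, u8–b3, u9–b1 is a matching of size 8, and a cover must include an endpoint of each of these disjoint edges (König's theorem).

8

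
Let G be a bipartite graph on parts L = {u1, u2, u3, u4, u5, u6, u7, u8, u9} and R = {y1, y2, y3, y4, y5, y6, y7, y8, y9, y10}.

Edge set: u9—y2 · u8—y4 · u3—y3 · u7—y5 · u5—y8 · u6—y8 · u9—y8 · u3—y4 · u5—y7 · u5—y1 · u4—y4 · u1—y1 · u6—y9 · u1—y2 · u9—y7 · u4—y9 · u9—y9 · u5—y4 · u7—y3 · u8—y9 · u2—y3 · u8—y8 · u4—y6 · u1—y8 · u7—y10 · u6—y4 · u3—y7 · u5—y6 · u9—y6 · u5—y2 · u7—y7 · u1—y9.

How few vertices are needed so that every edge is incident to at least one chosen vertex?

9

{u1, u2, u3, u4, u5, u6, u7, u8, u9} is a vertex cover of size 9: every edge has an endpoint in this set.
No smaller cover exists because u1–y2, u2–y3, u3–y4, u4–y6, u5–y1, u6–y8, u7–y10, u8–y9, u9–y7 is a matching of size 9, and a cover must include an endpoint of each of these disjoint edges (König's theorem).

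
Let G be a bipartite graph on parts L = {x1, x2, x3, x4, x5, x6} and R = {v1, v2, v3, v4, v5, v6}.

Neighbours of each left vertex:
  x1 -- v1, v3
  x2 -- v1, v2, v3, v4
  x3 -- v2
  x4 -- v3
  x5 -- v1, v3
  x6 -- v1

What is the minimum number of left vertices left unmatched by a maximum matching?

One maximum matching: x1→v1, x2→v4, x3→v2, x4→v3.
The set {x1, x4, x5, x6} has only 2 neighbours ({v1, v3}), so by Hall's theorem at most 4 of the 6 left vertices can be matched.
That matches 4 of the 6, leaving 2 unmatched; no matching can do better.

2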